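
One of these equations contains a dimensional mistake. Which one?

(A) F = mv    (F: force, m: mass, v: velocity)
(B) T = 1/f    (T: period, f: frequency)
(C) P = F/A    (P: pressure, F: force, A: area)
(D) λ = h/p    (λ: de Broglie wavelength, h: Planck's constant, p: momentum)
(A) F = mv

The equation (A) F = mv is dimensionally incorrect.

LHS (F): [L M T^-2]
RHS (mv): [L M T^-1] ✗

The dimensions do not match. The other three equations balance.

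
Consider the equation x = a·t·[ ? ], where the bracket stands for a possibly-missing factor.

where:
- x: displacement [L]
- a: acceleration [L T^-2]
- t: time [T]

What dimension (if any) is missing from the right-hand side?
[T] — time (e.g. t)

x has dimensions [L]; a·t has dimensions [L T^-1].
The bracketed factor must supply [L] / [L T^-1] = [T].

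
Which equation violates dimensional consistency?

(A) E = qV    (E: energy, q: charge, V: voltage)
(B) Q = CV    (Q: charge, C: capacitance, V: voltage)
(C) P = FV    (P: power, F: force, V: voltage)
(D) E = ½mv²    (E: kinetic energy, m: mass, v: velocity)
(C) P = FV

The equation (C) P = FV is dimensionally incorrect.

LHS (P): [L^2 M T^-3]
RHS (FV): [I^-1 L^3 M^2 T^-5] ✗

The dimensions do not match. The other three equations balance.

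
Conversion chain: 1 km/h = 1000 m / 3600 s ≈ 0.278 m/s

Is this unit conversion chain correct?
The chain is correct (no errors).

Correct: 1 km = 1000 m, 1 h = 3600 s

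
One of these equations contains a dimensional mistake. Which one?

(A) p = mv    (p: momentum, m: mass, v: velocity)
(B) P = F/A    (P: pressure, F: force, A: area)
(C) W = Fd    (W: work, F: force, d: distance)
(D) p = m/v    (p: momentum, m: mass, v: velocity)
(D) p = m/v

The equation (D) p = m/v is dimensionally incorrect.

LHS (p): [L M T^-1]
RHS (m/v): [L^-1 M T] ✗

The dimensions do not match. The other three equations balance.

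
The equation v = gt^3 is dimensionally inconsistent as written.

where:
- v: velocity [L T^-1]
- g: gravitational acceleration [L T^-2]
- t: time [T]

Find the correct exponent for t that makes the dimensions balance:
The exponent of t should be 1: v = gt

The LHS v has dimensions [L T^-1]; t has dimensions [T].
As written, the RHS gt^3 (exponent 3 on t) has dimensions [L T], which does not match.
With exponent 1, the RHS gt has dimensions [L T^-1], matching the LHS.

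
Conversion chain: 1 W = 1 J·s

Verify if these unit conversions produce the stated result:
The chain is incorrect (it contains an error).

Incorrect: Watt is J/s, not J·s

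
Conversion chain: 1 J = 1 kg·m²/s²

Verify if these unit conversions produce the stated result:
The chain is correct (no errors).

Correct: Joule is defined as kg·m²/s²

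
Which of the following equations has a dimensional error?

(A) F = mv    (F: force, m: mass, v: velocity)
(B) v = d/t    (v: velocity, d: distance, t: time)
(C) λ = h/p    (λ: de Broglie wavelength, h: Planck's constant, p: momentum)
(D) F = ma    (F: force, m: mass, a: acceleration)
(A) F = mv

The equation (A) F = mv is dimensionally incorrect.

LHS (F): [L M T^-2]
RHS (mv): [L M T^-1] ✗

The dimensions do not match. The other three equations balance.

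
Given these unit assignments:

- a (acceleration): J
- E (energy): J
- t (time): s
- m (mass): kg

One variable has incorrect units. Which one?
a

The variable a (acceleration) should have units m/s², not J.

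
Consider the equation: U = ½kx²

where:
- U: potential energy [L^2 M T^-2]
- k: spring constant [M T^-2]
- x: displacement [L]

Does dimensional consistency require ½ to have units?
No

U has dimensions [L^2 M T^-2] and kx² already has dimensions [L^2 M T^-2], so the equation balances without ½ contributing any dimensions. ½ is a pure (dimensionless) number; changing or removing it would not affect dimensional consistency.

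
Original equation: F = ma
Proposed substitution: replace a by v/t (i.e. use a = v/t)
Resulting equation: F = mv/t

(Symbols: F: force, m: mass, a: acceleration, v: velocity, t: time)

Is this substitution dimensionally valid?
Yes

[a] = [L T^-2] and [v/t] = [L T^-2]. These match, so the substitution replaces a quantity by one of the same dimensions and the result F = mv/t has LHS [L M T^-2] vs RHS [L M T^-2] — still consistent.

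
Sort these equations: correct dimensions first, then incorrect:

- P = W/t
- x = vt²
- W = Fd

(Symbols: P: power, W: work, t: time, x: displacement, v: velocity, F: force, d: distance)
Dimensionally correct: P = W/t, W = Fd
Dimensionally incorrect: x = vt²
Ordered (correct first, then incorrect): P = W/t, W = Fd, x = vt²

- P = W/t: LHS [L^2 M T^-3], RHS [L^2 M T^-3] → correct ✓
- x = vt²: LHS [L], RHS [L T] → incorrect ✗
- W = Fd: LHS [L^2 M T^-2], RHS [L^2 M T^-2] → correct ✓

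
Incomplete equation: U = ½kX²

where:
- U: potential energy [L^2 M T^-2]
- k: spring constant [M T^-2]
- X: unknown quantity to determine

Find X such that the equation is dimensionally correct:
X = x (displacement), dimensions [L]

U has dimensions [L^2 M T^-2]; the rest of the RHS (½k) has dimensions [M T^-2].
So X² must have dimensions [L^2], i.e. X has dimensions [L] — X = x (displacement).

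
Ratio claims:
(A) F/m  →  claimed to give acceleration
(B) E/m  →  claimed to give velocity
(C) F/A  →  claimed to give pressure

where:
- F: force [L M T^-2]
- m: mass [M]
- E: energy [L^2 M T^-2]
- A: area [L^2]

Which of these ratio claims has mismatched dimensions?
(B) E/m does not give velocity

(A) F/m: [L T^-2] = acceleration [L T^-2] ✓
(B) E/m: [L^2 T^-2] ≠ velocity [L T^-1] ✗
(C) F/A: [L^-1 M T^-2] = pressure [L^-1 M T^-2] ✓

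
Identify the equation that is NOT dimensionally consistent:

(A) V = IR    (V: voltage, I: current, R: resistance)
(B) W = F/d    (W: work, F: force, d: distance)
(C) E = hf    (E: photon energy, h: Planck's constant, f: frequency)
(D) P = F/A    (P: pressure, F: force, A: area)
(B) W = F/d

The equation (B) W = F/d is dimensionally incorrect.

LHS (W): [L^2 M T^-2]
RHS (F/d): [M T^-2] ✗

The dimensions do not match. The other three equations balance.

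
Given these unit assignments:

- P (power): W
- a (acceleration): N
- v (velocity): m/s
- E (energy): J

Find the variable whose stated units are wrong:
a

The variable a (acceleration) should have units m/s², not N.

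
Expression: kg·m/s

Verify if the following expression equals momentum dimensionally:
Yes

The expression kg·m/s has dimensions [L M T^-1], which is exactly momentum [L M T^-1].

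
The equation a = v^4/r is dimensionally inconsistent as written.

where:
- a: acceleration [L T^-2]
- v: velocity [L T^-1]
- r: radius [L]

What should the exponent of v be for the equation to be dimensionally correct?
The exponent of v should be 2: a = v^2/r

The LHS a has dimensions [L T^-2]; v has dimensions [L T^-1].
As written, the RHS v^4/r (exponent 4 on v) has dimensions [L^3 T^-4], which does not match.
With exponent 2, the RHS v^2/r has dimensions [L T^-2], matching the LHS.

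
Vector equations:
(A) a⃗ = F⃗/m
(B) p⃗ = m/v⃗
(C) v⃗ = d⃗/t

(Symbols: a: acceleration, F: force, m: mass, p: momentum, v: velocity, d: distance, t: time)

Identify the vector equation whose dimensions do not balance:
(B) p⃗ = m/v⃗

(A) a⃗ = F⃗/m: LHS [L T^-2], RHS [L T^-2] ✓ — force (vector) divided by mass (scalar)
(B) p⃗ = m/v⃗: LHS [L M T^-1], RHS [L^-1 M T] ✗ — momentum is mass times velocity; should be mv⃗ (and division by a vector is undefined)
(C) v⃗ = d⃗/t: LHS [L T^-1], RHS [L T^-1] ✓ — displacement (vector) divided by time (scalar)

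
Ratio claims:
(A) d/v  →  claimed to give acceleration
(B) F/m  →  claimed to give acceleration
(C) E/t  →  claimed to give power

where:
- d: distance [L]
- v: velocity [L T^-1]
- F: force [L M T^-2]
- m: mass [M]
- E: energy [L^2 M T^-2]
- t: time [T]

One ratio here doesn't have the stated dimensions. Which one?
(A) d/v does not give acceleration

(A) d/v: [T] ≠ acceleration [L T^-2] ✗
(B) F/m: [L T^-2] = acceleration [L T^-2] ✓
(C) E/t: [L^2 M T^-3] = power [L^2 M T^-3] ✓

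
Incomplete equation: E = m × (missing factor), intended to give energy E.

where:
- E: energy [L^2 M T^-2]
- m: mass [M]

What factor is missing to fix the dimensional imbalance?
v² (velocity squared), dimensions [L^2 T^-2]

E has dimensions [L^2 M T^-2] and m has dimensions [M].
The missing factor must have dimensions [L^2 M T^-2] / [M] = [L^2 T^-2], i.e. velocity squared (v²).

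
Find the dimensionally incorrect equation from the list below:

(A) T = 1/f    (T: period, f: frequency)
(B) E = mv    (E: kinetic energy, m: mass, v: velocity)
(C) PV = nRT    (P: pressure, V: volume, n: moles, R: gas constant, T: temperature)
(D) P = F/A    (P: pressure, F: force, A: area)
(B) E = mv

The equation (B) E = mv is dimensionally incorrect.

LHS (E): [L^2 M T^-2]
RHS (mv): [L M T^-1] ✗

The dimensions do not match. The other three equations balance.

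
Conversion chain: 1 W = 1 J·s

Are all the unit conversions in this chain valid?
The chain is incorrect (it contains an error).

Incorrect: Watt is J/s, not J·s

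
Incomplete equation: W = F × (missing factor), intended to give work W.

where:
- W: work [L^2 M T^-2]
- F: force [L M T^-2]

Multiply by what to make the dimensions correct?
d (distance), dimensions [L]

W has dimensions [L^2 M T^-2] and F has dimensions [L M T^-2].
The missing factor must have dimensions [L^2 M T^-2] / [L M T^-2] = [L], i.e. distance (d).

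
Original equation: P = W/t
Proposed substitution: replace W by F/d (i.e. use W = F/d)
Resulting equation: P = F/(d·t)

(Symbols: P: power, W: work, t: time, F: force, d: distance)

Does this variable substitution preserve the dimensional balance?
No

[W] = [L^2 M T^-2] and [F/d] = [M T^-2]. These differ, so the substitution replaces a quantity by one of different dimensions and the result P = F/(d·t) has LHS [L^2 M T^-3] vs RHS [M T^-3] — inconsistent.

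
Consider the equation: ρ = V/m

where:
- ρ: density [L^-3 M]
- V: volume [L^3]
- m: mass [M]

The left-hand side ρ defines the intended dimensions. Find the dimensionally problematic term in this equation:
The right-hand side term V/m

ρ has dimensions [L^-3 M], but V/m has dimensions [L^3 M^-1], so the term V/m is dimensionally wrong for ρ.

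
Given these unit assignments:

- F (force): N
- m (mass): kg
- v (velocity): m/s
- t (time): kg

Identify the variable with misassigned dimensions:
t

The variable t (time) should have units s, not kg.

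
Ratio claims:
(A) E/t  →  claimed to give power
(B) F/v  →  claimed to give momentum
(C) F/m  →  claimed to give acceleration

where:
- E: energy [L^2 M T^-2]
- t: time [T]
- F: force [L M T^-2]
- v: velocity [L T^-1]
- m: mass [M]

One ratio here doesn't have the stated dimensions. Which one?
(B) F/v does not give momentum

(A) E/t: [L^2 M T^-3] = power [L^2 M T^-3] ✓
(B) F/v: [M T^-1] ≠ momentum [L M T^-1] ✗
(C) F/m: [L T^-2] = acceleration [L T^-2] ✓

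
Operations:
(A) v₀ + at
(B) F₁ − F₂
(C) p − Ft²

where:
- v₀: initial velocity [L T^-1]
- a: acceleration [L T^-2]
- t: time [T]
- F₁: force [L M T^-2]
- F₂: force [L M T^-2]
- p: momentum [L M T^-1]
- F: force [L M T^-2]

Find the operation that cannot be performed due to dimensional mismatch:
(C) p − Ft²

(A) v₀ + at: v₀ [L T^-1] and at [L T^-1] — same dimensions ✓
(B) F₁ − F₂: F₁ [L M T^-2] and F₂ [L M T^-2] — same dimensions ✓
(C) p − Ft²: p [L M T^-1] and Ft² [L M] — different dimensions cannot be added/subtracted ✗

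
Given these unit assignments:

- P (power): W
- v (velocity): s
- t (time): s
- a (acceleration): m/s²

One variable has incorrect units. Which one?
v

The variable v (velocity) should have units m/s, not s.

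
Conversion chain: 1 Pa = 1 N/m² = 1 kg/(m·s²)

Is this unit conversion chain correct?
The chain is correct (no errors).

Correct: Pascal is Newton per square meter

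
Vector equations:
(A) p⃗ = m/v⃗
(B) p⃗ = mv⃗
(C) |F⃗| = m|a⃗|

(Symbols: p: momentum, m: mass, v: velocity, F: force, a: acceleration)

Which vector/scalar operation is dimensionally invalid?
(A) p⃗ = m/v⃗

(A) p⃗ = m/v⃗: LHS [L M T^-1], RHS [L^-1 M T] ✗ — momentum is mass times velocity; should be mv⃗ (and division by a vector is undefined)
(B) p⃗ = mv⃗: LHS [L M T^-1], RHS [L M T^-1] ✓ — mass (scalar) times velocity (vector)
(C) |F⃗| = m|a⃗|: LHS [L M T^-2], RHS [L M T^-2] ✓ — magnitudes of vectors are scalars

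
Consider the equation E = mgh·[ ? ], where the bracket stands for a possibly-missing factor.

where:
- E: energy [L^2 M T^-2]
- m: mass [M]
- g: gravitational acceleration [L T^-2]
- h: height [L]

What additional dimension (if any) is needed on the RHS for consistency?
Nothing is missing — the bracketed factor must be dimensionless.

E has dimensions [L^2 M T^-2] and mgh already has dimensions [L^2 M T^-2], so E = mgh is dimensionally complete.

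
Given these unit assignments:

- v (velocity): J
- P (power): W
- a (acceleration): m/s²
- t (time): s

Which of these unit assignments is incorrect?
v

The variable v (velocity) should have units m/s, not J.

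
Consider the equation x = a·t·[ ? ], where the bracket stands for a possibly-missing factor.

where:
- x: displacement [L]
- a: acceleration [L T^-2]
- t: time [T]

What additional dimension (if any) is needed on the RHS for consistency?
[T] — time (e.g. t)

x has dimensions [L]; a·t has dimensions [L T^-1].
The bracketed factor must supply [L] / [L T^-1] = [T].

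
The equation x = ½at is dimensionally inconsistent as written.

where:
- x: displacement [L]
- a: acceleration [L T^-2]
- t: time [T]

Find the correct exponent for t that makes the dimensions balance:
The exponent of t should be 2: x = ½at^2

The LHS x has dimensions [L]; t has dimensions [T].
As written, the RHS ½at (exponent 1 on t) has dimensions [L T^-1], which does not match.
With exponent 2, the RHS ½at^2 has dimensions [L], matching the LHS.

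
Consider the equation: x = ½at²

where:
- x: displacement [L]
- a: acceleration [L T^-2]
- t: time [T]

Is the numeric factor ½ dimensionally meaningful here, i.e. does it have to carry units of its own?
No

x has dimensions [L] and at² already has dimensions [L], so the equation balances without ½ contributing any dimensions. ½ is a pure (dimensionless) number; changing or removing it would not affect dimensional consistency.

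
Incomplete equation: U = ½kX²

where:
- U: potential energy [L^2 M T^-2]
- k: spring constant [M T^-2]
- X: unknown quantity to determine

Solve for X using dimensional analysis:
X = x (displacement), dimensions [L]

U has dimensions [L^2 M T^-2]; the rest of the RHS (½k) has dimensions [M T^-2].
So X² must have dimensions [L^2], i.e. X has dimensions [L] — X = x (displacement).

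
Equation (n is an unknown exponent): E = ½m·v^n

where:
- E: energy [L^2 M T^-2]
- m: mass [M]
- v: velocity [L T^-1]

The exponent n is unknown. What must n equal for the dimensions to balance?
n = 2

E has dimensions [L^2 M T^-2]; v has dimensions [L T^-1].
The rest of the RHS has dimensions [M], so v^n must supply [L^2 T^-2].
With n = 2: ½m·v^2 has dimensions [L^2 M T^-2], matching the LHS ✓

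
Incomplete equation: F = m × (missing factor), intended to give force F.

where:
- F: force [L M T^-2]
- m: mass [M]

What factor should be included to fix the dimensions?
a (acceleration), dimensions [L T^-2]

F has dimensions [L M T^-2] and m has dimensions [M].
The missing factor must have dimensions [L M T^-2] / [M] = [L T^-2], i.e. acceleration (a).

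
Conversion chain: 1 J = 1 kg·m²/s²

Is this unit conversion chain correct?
The chain is correct (no errors).

Correct: Joule is defined as kg·m²/s²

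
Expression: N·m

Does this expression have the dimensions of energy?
Yes

The expression N·m has dimensions [L^2 M T^-2], which is exactly energy [L^2 M T^-2].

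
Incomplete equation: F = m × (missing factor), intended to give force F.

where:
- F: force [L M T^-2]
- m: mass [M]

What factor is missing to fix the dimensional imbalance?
a (acceleration), dimensions [L T^-2]

F has dimensions [L M T^-2] and m has dimensions [M].
The missing factor must have dimensions [L M T^-2] / [M] = [L T^-2], i.e. acceleration (a).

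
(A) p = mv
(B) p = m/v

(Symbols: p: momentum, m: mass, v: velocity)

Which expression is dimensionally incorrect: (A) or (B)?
(B)

(A) p = mv: LHS [L M T^-1], RHS [L M T^-1] ✓
(B) p = m/v: LHS [L M T^-1], RHS [L^-1 M T] ✗

Expression (B) p = m/v is dimensionally incorrect.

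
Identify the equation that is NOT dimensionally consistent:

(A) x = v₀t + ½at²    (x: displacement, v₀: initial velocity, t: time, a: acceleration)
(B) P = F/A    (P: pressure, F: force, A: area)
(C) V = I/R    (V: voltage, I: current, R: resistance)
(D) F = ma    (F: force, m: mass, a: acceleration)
(C) V = I/R

The equation (C) V = I/R is dimensionally incorrect.

LHS (V): [I^-1 L^2 M T^-3]
RHS (I/R): [I^3 L^-2 M^-1 T^3] ✗

The dimensions do not match. The other three equations balance.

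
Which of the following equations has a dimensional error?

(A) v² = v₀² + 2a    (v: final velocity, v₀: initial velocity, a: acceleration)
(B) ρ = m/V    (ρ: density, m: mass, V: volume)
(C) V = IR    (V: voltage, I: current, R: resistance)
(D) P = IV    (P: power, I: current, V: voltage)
(A) v² = v₀² + 2a

The equation (A) v² = v₀² + 2a is dimensionally incorrect.

LHS (v²): [L^2 T^-2]
RHS terms:
  - v₀²: [L^2 T^-2] ✓
  - 2a: [L T^-2] ✗ (does not match LHS)

The dimensions do not match. The other three equations balance.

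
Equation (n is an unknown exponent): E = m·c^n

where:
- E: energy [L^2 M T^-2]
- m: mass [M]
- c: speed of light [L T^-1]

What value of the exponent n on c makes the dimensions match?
n = 2

E has dimensions [L^2 M T^-2]; c has dimensions [L T^-1].
The rest of the RHS has dimensions [M], so c^n must supply [L^2 T^-2].
With n = 2: m·c^2 has dimensions [L^2 M T^-2], matching the LHS ✓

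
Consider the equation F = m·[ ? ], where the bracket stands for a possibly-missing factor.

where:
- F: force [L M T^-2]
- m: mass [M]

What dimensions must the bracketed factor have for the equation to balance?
[L T^-2] — acceleration (e.g. a)

F has dimensions [L M T^-2]; m has dimensions [M].
The bracketed factor must supply [L M T^-2] / [M] = [L T^-2].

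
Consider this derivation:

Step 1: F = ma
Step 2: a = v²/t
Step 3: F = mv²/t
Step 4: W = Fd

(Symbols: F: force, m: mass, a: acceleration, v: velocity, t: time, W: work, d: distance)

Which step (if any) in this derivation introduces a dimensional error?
Step 2

Step 1: F = ma → LHS [L M T^-2], RHS [L M T^-2] ✓
Step 2: a = v²/t → LHS [L T^-2], RHS [L^2 T^-3] ✗

The first dimensional inconsistency appears in step 2: a = v²/t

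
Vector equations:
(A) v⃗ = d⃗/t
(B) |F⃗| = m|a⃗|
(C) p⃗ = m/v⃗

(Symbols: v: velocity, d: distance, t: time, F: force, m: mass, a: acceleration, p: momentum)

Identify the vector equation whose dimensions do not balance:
(C) p⃗ = m/v⃗

(A) v⃗ = d⃗/t: LHS [L T^-1], RHS [L T^-1] ✓ — displacement (vector) divided by time (scalar)
(B) |F⃗| = m|a⃗|: LHS [L M T^-2], RHS [L M T^-2] ✓ — magnitudes of vectors are scalars
(C) p⃗ = m/v⃗: LHS [L M T^-1], RHS [L^-1 M T] ✗ — momentum is mass times velocity; should be mv⃗ (and division by a vector is undefined)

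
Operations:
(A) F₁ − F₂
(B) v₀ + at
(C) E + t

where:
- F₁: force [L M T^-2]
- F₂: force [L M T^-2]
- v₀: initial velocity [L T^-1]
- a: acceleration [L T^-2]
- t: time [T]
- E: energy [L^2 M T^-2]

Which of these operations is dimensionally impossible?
(C) E + t

(A) F₁ − F₂: F₁ [L M T^-2] and F₂ [L M T^-2] — same dimensions ✓
(B) v₀ + at: v₀ [L T^-1] and at [L T^-1] — same dimensions ✓
(C) E + t: E [L^2 M T^-2] and t [T] — different dimensions cannot be added/subtracted ✗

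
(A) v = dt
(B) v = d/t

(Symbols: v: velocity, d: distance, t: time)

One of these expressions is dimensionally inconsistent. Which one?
(A)

(A) v = dt: LHS [L T^-1], RHS [L T] ✗
(B) v = d/t: LHS [L T^-1], RHS [L T^-1] ✓

Expression (A) v = dt is dimensionally incorrect.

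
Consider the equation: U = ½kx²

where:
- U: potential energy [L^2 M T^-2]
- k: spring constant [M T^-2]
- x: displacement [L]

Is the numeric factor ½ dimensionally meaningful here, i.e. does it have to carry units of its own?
No

U has dimensions [L^2 M T^-2] and kx² already has dimensions [L^2 M T^-2], so the equation balances without ½ contributing any dimensions. ½ is a pure (dimensionless) number; changing or removing it would not affect dimensional consistency.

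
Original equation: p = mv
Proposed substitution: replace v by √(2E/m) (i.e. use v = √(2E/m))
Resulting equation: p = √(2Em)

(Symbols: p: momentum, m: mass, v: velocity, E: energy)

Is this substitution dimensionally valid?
Yes

[v] = [L T^-1] and [√(2E/m)] = [L T^-1]. These match, so the substitution replaces a quantity by one of the same dimensions and the result p = √(2Em) has LHS [L M T^-1] vs RHS [L M T^-1] — still consistent.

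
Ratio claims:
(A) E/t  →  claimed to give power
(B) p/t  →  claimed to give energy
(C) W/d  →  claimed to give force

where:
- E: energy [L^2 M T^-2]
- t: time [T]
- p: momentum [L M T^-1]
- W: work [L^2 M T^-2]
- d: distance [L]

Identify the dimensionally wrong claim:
(B) p/t does not give energy

(A) E/t: [L^2 M T^-3] = power [L^2 M T^-3] ✓
(B) p/t: [L M T^-2] ≠ energy [L^2 M T^-2] ✗
(C) W/d: [L M T^-2] = force [L M T^-2] ✓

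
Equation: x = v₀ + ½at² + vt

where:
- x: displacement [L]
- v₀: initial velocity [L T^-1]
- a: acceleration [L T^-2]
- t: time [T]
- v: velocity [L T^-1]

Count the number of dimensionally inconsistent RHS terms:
1

LHS x: [L]
- v₀: [L T^-1] ✗
- ½at²: [L] ✓
- vt: [L] ✓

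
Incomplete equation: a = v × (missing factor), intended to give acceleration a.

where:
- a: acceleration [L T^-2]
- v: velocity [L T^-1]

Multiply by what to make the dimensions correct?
1/t (inverse time), dimensions [T^-1]

a has dimensions [L T^-2] and v has dimensions [L T^-1].
The missing factor must have dimensions [L T^-2] / [L T^-1] = [T^-1], i.e. inverse time (1/t).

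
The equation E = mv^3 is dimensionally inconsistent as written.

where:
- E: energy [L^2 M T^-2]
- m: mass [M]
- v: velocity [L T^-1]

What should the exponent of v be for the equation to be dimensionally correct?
The exponent of v should be 2: E = mv^2

The LHS E has dimensions [L^2 M T^-2]; v has dimensions [L T^-1].
As written, the RHS mv^3 (exponent 3 on v) has dimensions [L^3 M T^-3], which does not match.
With exponent 2, the RHS mv^2 has dimensions [L^2 M T^-2], matching the LHS.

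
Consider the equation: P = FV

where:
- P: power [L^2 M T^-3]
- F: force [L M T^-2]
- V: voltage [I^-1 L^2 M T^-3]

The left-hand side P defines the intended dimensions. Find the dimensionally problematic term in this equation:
The right-hand side term FV

P has dimensions [L^2 M T^-3], but FV has dimensions [I^-1 L^3 M^2 T^-5], so the term FV is dimensionally wrong for P.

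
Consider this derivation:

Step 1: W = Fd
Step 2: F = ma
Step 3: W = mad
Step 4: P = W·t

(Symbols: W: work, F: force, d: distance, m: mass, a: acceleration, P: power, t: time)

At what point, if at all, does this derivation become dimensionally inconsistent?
Step 4

Step 1: W = Fd → LHS [L^2 M T^-2], RHS [L^2 M T^-2] ✓
Step 2: F = ma → LHS [L M T^-2], RHS [L M T^-2] ✓
Step 3: W = mad → LHS [L^2 M T^-2], RHS [L^2 M T^-2] ✓
Step 4: P = W·t → LHS [L^2 M T^-3], RHS [L^2 M T^-1] ✗

The first dimensional inconsistency appears in step 4: P = W·t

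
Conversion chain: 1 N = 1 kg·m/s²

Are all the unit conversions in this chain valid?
The chain is correct (no errors).

Correct: Newton is defined as kg·m/s²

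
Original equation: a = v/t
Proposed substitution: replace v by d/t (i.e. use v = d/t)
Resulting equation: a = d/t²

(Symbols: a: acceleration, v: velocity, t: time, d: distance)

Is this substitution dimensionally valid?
Yes

[v] = [L T^-1] and [d/t] = [L T^-1]. These match, so the substitution replaces a quantity by one of the same dimensions and the result a = d/t² has LHS [L T^-2] vs RHS [L T^-2] — still consistent.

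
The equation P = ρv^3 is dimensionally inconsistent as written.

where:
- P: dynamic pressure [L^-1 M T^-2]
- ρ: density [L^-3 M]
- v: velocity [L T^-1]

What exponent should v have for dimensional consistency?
The exponent of v should be 2: P = ρv^2

The LHS P has dimensions [L^-1 M T^-2]; v has dimensions [L T^-1].
As written, the RHS ρv^3 (exponent 3 on v) has dimensions [M T^-3], which does not match.
With exponent 2, the RHS ρv^2 has dimensions [L^-1 M T^-2], matching the LHS.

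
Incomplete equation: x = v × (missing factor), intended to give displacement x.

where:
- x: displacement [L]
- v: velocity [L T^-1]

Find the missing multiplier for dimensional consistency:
t (time), dimensions [T]

x has dimensions [L] and v has dimensions [L T^-1].
The missing factor must have dimensions [L] / [L T^-1] = [T], i.e. time (t).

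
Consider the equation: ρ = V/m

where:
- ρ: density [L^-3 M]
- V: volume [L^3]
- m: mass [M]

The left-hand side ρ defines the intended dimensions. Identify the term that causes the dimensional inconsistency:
The right-hand side term V/m

ρ has dimensions [L^-3 M], but V/m has dimensions [L^3 M^-1], so the term V/m is dimensionally wrong for ρ.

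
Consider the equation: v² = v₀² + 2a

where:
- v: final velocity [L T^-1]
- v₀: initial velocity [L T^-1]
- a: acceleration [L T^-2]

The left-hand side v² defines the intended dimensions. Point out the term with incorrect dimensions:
The term 2a

Checking each RHS term against the LHS:
- v₀²: [L^2 T^-2] — matches v² [L^2 T^-2] ✓
- 2a: [L T^-2] — does NOT match v² [L^2 T^-2] ✗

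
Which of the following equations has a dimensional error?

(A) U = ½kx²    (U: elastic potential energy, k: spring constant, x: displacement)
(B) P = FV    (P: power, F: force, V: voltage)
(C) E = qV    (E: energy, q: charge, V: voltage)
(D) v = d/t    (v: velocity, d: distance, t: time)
(B) P = FV

The equation (B) P = FV is dimensionally incorrect.

LHS (P): [L^2 M T^-3]
RHS (FV): [I^-1 L^3 M^2 T^-5] ✗

The dimensions do not match. The other three equations balance.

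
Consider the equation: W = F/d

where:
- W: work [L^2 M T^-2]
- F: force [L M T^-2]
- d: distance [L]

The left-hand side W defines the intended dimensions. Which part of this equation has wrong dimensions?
The right-hand side term F/d

W has dimensions [L^2 M T^-2], but F/d has dimensions [M T^-2], so the term F/d is dimensionally wrong for W.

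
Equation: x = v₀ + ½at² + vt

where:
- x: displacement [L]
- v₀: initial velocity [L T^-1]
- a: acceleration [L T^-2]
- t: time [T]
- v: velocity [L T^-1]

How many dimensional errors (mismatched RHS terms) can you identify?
1

LHS x: [L]
- v₀: [L T^-1] ✗
- ½at²: [L] ✓
- vt: [L] ✓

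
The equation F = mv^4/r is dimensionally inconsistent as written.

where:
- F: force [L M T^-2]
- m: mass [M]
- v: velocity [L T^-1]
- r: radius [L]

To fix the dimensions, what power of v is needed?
The exponent of v should be 2: F = mv^2/r

The LHS F has dimensions [L M T^-2]; v has dimensions [L T^-1].
As written, the RHS mv^4/r (exponent 4 on v) has dimensions [L^3 M T^-4], which does not match.
With exponent 2, the RHS mv^2/r has dimensions [L M T^-2], matching the LHS.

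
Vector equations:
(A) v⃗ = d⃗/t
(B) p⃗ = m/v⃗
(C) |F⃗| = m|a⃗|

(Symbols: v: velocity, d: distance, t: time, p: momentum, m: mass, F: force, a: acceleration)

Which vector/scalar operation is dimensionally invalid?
(B) p⃗ = m/v⃗

(A) v⃗ = d⃗/t: LHS [L T^-1], RHS [L T^-1] ✓ — displacement (vector) divided by time (scalar)
(B) p⃗ = m/v⃗: LHS [L M T^-1], RHS [L^-1 M T] ✗ — momentum is mass times velocity; should be mv⃗ (and division by a vector is undefined)
(C) |F⃗| = m|a⃗|: LHS [L M T^-2], RHS [L M T^-2] ✓ — magnitudes of vectors are scalars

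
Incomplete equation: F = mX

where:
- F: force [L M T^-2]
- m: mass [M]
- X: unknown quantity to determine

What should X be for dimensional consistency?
X = a (acceleration), dimensions [L T^-2]

F has dimensions [L M T^-2]; the rest of the RHS (m) has dimensions [M].
So X must have dimensions [L T^-2] — X = a (acceleration).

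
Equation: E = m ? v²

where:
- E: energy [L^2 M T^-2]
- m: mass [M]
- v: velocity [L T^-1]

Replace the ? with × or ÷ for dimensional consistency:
multiplication (×): E = m × v²

E [L^2 M T^-2]; m [M]; v² [L^2 T^-2].
m × v² → [L^2 M T^-2] ✓
m ÷ v² → [L^-2 M T^2] ✗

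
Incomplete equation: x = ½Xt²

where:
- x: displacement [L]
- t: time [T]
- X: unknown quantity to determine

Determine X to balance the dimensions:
X = a (acceleration), dimensions [L T^-2]

x has dimensions [L]; the rest of the RHS (½ t²) has dimensions [T^2].
So X must have dimensions [L T^-2] — X = a (acceleration).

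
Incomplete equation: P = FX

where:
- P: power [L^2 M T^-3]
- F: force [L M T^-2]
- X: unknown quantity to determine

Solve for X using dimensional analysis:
X = v (velocity), dimensions [L T^-1]

P has dimensions [L^2 M T^-3]; the rest of the RHS (F) has dimensions [L M T^-2].
So X must have dimensions [L T^-1] — X = v (velocity).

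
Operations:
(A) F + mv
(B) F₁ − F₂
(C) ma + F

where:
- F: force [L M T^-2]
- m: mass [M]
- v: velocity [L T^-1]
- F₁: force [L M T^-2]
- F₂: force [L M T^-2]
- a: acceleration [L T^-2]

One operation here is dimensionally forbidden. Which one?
(A) F + mv

(A) F + mv: F [L M T^-2] and mv [L M T^-1] — different dimensions cannot be added/subtracted ✗
(B) F₁ − F₂: F₁ [L M T^-2] and F₂ [L M T^-2] — same dimensions ✓
(C) ma + F: ma [L M T^-2] and F [L M T^-2] — same dimensions ✓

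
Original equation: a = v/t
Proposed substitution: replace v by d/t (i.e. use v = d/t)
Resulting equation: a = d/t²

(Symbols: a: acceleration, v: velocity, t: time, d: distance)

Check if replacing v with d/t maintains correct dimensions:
Yes

[v] = [L T^-1] and [d/t] = [L T^-1]. These match, so the substitution replaces a quantity by one of the same dimensions and the result a = d/t² has LHS [L T^-2] vs RHS [L T^-2] — still consistent.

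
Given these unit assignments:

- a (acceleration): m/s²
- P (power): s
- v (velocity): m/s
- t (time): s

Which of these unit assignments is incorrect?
P

The variable P (power) should have units W, not s.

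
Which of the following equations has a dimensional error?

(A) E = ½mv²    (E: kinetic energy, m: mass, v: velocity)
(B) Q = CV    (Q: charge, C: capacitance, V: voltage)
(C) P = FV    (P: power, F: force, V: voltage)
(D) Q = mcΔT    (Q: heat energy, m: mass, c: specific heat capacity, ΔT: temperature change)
(C) P = FV

The equation (C) P = FV is dimensionally incorrect.

LHS (P): [L^2 M T^-3]
RHS (FV): [I^-1 L^3 M^2 T^-5] ✗

The dimensions do not match. The other three equations balance.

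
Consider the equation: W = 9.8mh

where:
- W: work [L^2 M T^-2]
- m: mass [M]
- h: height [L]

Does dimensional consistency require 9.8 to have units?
Yes

W has dimensions [L^2 M T^-2], while mh alone has dimensions [L M]. For the equation to balance, the factor 9.8 must carry dimensions [L T^-2] — it is a dimensional constant (a numerical value of a physical quantity with its units suppressed), not a pure number.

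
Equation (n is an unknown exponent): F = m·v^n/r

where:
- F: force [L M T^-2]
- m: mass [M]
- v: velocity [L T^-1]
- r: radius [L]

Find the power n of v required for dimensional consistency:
n = 2

F has dimensions [L M T^-2]; v has dimensions [L T^-1].
The rest of the RHS has dimensions [L^-1 M], so v^n must supply [L^2 T^-2].
With n = 2: m·v^2/r has dimensions [L M T^-2], matching the LHS ✓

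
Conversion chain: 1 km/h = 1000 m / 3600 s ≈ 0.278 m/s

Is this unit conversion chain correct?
The chain is correct (no errors).

Correct: 1 km = 1000 m, 1 h = 3600 s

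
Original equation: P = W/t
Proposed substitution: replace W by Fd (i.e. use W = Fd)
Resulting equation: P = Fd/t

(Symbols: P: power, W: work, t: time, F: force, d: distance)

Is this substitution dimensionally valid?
Yes

[W] = [L^2 M T^-2] and [Fd] = [L^2 M T^-2]. These match, so the substitution replaces a quantity by one of the same dimensions and the result P = Fd/t has LHS [L^2 M T^-3] vs RHS [L^2 M T^-3] — still consistent.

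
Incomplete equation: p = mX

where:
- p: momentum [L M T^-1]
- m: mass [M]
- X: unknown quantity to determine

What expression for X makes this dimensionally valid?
X = v (velocity), dimensions [L T^-1]

p has dimensions [L M T^-1]; the rest of the RHS (m) has dimensions [M].
So X must have dimensions [L T^-1] — X = v (velocity).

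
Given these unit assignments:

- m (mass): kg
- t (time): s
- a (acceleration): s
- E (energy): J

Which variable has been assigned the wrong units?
a

The variable a (acceleration) should have units m/s², not s.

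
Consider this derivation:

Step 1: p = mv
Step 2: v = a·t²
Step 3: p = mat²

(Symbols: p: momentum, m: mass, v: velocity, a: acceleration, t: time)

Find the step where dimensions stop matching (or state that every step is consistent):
Step 2

Step 1: p = mv → LHS [L M T^-1], RHS [L M T^-1] ✓
Step 2: v = a·t² → LHS [L T^-1], RHS [L] ✗

The first dimensional inconsistency appears in step 2: v = a·t²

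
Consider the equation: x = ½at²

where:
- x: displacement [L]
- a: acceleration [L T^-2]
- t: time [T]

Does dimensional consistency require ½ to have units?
No

x has dimensions [L] and at² already has dimensions [L], so the equation balances without ½ contributing any dimensions. ½ is a pure (dimensionless) number; changing or removing it would not affect dimensional consistency.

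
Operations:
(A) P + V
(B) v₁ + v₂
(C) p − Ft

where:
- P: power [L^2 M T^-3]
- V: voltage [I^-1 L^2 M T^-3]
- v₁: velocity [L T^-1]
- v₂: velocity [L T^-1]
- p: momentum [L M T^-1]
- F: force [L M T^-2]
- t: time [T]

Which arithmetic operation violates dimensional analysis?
(A) P + V

(A) P + V: P [L^2 M T^-3] and V [I^-1 L^2 M T^-3] — different dimensions cannot be added/subtracted ✗
(B) v₁ + v₂: v₁ [L T^-1] and v₂ [L T^-1] — same dimensions ✓
(C) p − Ft: p [L M T^-1] and Ft [L M T^-1] — same dimensions ✓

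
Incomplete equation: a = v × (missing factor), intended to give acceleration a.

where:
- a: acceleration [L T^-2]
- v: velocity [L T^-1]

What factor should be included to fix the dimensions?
1/t (inverse time), dimensions [T^-1]

a has dimensions [L T^-2] and v has dimensions [L T^-1].
The missing factor must have dimensions [L T^-2] / [L T^-1] = [T^-1], i.e. inverse time (1/t).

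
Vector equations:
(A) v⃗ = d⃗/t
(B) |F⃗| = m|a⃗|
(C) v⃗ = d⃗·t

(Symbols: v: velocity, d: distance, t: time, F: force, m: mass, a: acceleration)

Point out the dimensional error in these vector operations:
(C) v⃗ = d⃗·t

(A) v⃗ = d⃗/t: LHS [L T^-1], RHS [L T^-1] ✓ — displacement (vector) divided by time (scalar)
(B) |F⃗| = m|a⃗|: LHS [L M T^-2], RHS [L M T^-2] ✓ — magnitudes of vectors are scalars
(C) v⃗ = d⃗·t: LHS [L T^-1], RHS [L T] ✗ — velocity is displacement per time; should be d⃗/t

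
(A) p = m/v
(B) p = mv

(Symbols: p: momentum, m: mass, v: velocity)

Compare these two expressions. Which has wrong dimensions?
(A)

(A) p = m/v: LHS [L M T^-1], RHS [L^-1 M T] ✗
(B) p = mv: LHS [L M T^-1], RHS [L M T^-1] ✓

Expression (A) p = m/v is dimensionally incorrect.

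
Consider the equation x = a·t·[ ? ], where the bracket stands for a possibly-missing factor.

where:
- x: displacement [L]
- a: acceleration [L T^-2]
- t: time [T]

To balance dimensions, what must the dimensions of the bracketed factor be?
[T] — time (e.g. t)

x has dimensions [L]; a·t has dimensions [L T^-1].
The bracketed factor must supply [L] / [L T^-1] = [T].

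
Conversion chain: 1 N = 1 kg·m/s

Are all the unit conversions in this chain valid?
The chain is incorrect (it contains an error).

Incorrect: Newton is kg·m/s², not kg·m/s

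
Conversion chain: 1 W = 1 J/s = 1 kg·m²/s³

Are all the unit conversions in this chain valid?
The chain is correct (no errors).

Correct: Watt is Joule per second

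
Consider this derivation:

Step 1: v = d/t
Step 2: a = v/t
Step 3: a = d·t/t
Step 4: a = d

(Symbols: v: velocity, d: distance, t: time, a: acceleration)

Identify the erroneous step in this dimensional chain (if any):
Step 3

Step 1: v = d/t → LHS [L T^-1], RHS [L T^-1] ✓
Step 2: a = v/t → LHS [L T^-2], RHS [L T^-2] ✓
Step 3: a = d·t/t → LHS [L T^-2], RHS [L] ✗

The first dimensional inconsistency appears in step 3: a = d·t/t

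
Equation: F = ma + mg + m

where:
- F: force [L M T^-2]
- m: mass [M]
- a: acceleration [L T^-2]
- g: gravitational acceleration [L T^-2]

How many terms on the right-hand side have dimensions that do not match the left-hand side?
1

LHS F: [L M T^-2]
- ma: [L M T^-2] ✓
- mg: [L M T^-2] ✓
- m: [M] ✗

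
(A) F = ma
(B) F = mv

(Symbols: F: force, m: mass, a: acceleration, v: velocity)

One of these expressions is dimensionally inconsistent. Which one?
(B)

(A) F = ma: LHS [L M T^-2], RHS [L M T^-2] ✓
(B) F = mv: LHS [L M T^-2], RHS [L M T^-1] ✗

Expression (B) F = mv is dimensionally incorrect.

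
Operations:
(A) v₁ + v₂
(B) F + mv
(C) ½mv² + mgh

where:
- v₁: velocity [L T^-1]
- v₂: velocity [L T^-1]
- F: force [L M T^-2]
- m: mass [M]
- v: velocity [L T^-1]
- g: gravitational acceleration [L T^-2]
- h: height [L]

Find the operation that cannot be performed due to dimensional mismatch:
(B) F + mv

(A) v₁ + v₂: v₁ [L T^-1] and v₂ [L T^-1] — same dimensions ✓
(B) F + mv: F [L M T^-2] and mv [L M T^-1] — different dimensions cannot be added/subtracted ✗
(C) ½mv² + mgh: ½mv² [L^2 M T^-2] and mgh [L^2 M T^-2] — same dimensions ✓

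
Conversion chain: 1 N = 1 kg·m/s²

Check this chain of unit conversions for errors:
The chain is correct (no errors).

Correct: Newton is defined as kg·m/s²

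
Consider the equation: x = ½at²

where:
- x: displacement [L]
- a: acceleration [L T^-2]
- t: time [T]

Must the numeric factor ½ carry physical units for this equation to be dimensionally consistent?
No

x has dimensions [L] and at² already has dimensions [L], so the equation balances without ½ contributing any dimensions. ½ is a pure (dimensionless) number; changing or removing it would not affect dimensional consistency.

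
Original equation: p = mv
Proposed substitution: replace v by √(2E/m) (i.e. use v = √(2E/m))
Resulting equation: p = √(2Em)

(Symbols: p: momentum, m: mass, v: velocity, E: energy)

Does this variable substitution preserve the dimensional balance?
Yes

[v] = [L T^-1] and [√(2E/m)] = [L T^-1]. These match, so the substitution replaces a quantity by one of the same dimensions and the result p = √(2Em) has LHS [L M T^-1] vs RHS [L M T^-1] — still consistent.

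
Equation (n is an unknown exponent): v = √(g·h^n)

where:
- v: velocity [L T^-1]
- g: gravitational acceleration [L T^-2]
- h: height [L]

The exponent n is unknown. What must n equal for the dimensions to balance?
n = 1

v has dimensions [L T^-1]; h has dimensions [L].
With n = 1: √(g·h^1) has dimensions [L T^-1], matching the LHS ✓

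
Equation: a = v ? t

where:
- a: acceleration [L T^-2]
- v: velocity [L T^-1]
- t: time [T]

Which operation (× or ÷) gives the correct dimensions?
division (÷): a = v ÷ t

a [L T^-2]; v [L T^-1]; t [T].
v × t → [L] ✗
v ÷ t → [L T^-2] ✓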